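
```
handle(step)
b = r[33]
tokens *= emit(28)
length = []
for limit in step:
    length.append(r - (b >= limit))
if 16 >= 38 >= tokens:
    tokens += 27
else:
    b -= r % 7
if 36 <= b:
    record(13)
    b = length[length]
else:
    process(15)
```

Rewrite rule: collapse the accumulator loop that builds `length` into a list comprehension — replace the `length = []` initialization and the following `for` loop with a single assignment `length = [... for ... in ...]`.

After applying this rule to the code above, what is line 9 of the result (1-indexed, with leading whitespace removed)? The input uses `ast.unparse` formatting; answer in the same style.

Transformed code:
handle(step)
b = r[33]
tokens *= emit(28)
length = [r - (b >= limit) for limit in step]
if 16 >= 38 >= tokens:
    tokens += 27
else:
    b -= r % 7
if 36 <= b:
    record(13)
    b = length[length]
else:
    process(15)

if 36 <= b:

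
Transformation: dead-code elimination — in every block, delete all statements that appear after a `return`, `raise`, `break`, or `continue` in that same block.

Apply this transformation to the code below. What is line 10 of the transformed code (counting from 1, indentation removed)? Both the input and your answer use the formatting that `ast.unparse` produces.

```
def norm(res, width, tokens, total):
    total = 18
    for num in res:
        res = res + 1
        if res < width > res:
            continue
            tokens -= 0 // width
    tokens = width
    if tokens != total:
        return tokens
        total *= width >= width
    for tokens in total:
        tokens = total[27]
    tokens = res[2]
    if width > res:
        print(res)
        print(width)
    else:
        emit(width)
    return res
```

for tokens in total:

Transformed code:
def norm(res, width, tokens, total):
    total = 18
    for num in res:
        res = res + 1
        if res < width > res:
            continue
    tokens = width
    if tokens != total:
        return tokens
    for tokens in total:
        tokens = total[27]
    tokens = res[2]
    if width > res:
        print(res)
        print(width)
    else:
        emit(width)
    return res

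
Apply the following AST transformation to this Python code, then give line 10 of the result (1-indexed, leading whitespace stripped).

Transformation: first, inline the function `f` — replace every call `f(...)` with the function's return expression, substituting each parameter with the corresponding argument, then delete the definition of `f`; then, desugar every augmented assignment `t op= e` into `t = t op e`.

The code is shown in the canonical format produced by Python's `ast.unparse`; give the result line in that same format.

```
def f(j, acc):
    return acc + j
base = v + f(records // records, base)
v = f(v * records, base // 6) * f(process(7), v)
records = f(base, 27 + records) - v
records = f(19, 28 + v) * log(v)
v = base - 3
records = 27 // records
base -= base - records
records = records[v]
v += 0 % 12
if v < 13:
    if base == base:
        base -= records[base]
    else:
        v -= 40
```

Transformed code:
base = v + (base + records // records)
v = (base // 6 + v * records) * (v + process(7))
records = 27 + records + base - v
records = (28 + v + 19) * log(v)
v = base - 3
records = 27 // records
base = base - (base - records)
records = records[v]
v = v + 0 % 12
if v < 13:
    if base == base:
        base = base - records[base]
    else:
        v = v - 40

if v < 13:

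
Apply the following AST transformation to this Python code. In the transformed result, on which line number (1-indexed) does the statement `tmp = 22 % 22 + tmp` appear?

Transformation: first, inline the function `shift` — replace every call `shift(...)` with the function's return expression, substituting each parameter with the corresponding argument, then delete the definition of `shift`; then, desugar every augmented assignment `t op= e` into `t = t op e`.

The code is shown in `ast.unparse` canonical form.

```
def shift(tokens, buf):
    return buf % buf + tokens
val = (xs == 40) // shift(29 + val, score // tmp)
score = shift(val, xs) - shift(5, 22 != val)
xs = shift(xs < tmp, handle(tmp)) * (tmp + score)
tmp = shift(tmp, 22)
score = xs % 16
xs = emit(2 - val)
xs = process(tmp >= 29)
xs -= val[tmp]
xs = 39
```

Transformed code:
val = (xs == 40) // (score // tmp % (score // tmp) + (29 + val))
score = xs % xs + val - ((22 != val) % (22 != val) + 5)
xs = (handle(tmp) % handle(tmp) + (xs < tmp)) * (tmp + score)
tmp = 22 % 22 + tmp
score = xs % 16
xs = emit(2 - val)
xs = process(tmp >= 29)
xs = xs - val[tmp]
xs = 39

4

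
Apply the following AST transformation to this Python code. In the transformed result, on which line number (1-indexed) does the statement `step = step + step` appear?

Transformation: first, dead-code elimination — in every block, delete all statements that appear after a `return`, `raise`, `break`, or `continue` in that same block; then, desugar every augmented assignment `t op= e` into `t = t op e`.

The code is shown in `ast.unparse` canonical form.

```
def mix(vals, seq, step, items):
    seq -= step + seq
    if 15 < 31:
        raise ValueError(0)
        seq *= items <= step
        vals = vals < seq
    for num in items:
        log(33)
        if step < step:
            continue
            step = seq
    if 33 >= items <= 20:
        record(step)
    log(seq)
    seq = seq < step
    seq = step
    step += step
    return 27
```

Transformed code:
def mix(vals, seq, step, items):
    seq = seq - (step + seq)
    if 15 < 31:
        raise ValueError(0)
    for num in items:
        log(33)
        if step < step:
            continue
    if 33 >= items <= 20:
        record(step)
    log(seq)
    seq = seq < step
    seq = step
    step = step + step
    return 27

14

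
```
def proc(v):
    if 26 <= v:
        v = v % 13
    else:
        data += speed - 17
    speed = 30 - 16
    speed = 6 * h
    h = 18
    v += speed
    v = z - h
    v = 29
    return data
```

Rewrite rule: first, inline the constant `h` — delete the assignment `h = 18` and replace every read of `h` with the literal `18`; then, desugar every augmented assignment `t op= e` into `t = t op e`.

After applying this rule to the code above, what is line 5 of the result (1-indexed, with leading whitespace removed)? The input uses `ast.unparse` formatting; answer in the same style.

data = data + (speed - 17)

Transformed code:
def proc(v):
    if 26 <= v:
        v = v % 13
    else:
        data = data + (speed - 17)
    speed = 30 - 16
    speed = 6 * 18
    v = v + speed
    v = z - 18
    v = 29
    return data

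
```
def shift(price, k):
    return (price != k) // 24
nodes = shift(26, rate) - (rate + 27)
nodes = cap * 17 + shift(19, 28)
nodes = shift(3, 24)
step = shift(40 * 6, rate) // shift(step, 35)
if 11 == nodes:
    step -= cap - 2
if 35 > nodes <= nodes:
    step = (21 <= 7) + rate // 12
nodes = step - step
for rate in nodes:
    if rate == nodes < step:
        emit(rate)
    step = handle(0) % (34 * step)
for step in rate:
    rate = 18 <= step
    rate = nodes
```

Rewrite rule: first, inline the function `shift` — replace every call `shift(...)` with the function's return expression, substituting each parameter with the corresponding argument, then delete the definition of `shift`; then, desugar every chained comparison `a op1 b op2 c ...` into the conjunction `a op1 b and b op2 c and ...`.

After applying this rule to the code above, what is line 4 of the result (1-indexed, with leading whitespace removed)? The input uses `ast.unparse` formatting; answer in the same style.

step = (40 * 6 != rate) // 24 // ((step != 35) // 24)

Transformed code:
nodes = (26 != rate) // 24 - (rate + 27)
nodes = cap * 17 + (19 != 28) // 24
nodes = (3 != 24) // 24
step = (40 * 6 != rate) // 24 // ((step != 35) // 24)
if 11 == nodes:
    step -= cap - 2
if 35 > nodes and nodes <= nodes:
    step = (21 <= 7) + rate // 12
nodes = step - step
for rate in nodes:
    if rate == nodes and nodes < step:
        emit(rate)
    step = handle(0) % (34 * step)
for step in rate:
    rate = 18 <= step
    rate = nodes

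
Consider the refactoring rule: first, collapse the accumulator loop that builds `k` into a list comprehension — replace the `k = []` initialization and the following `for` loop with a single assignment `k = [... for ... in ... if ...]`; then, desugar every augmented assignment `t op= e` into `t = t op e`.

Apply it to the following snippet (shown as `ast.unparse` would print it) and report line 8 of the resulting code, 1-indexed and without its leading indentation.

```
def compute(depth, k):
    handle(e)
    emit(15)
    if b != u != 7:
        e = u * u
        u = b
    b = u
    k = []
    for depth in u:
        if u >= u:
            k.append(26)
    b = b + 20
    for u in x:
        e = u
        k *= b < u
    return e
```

Transformed code:
def compute(depth, k):
    handle(e)
    emit(15)
    if b != u != 7:
        e = u * u
        u = b
    b = u
    k = [26 for depth in u if u >= u]
    b = b + 20
    for u in x:
        e = u
        k = k * (b < u)
    return e

k = [26 for depth in u if u >= u]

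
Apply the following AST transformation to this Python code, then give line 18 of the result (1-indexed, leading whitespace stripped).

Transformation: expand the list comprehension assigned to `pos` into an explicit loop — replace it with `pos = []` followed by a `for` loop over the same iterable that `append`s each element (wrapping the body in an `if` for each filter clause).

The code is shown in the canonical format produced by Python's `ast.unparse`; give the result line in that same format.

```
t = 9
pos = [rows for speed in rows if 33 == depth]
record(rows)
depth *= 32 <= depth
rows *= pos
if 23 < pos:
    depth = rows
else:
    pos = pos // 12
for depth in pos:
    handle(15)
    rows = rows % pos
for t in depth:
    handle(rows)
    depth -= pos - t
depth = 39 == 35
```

depth -= pos - t

Transformed code:
t = 9
pos = []
for speed in rows:
    if 33 == depth:
        pos.append(rows)
record(rows)
depth *= 32 <= depth
rows *= pos
if 23 < pos:
    depth = rows
else:
    pos = pos // 12
for depth in pos:
    handle(15)
    rows = rows % pos
for t in depth:
    handle(rows)
    depth -= pos - t
depth = 39 == 35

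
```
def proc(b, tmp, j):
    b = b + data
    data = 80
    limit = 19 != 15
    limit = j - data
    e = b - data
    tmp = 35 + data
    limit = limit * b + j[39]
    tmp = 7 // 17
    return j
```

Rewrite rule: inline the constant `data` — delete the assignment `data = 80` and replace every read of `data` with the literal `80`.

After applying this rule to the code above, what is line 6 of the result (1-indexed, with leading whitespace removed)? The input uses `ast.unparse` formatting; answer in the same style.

tmp = 35 + 80

Transformed code:
def proc(b, tmp, j):
    b = b + 80
    limit = 19 != 15
    limit = j - 80
    e = b - 80
    tmp = 35 + 80
    limit = limit * b + j[39]
    tmp = 7 // 17
    return j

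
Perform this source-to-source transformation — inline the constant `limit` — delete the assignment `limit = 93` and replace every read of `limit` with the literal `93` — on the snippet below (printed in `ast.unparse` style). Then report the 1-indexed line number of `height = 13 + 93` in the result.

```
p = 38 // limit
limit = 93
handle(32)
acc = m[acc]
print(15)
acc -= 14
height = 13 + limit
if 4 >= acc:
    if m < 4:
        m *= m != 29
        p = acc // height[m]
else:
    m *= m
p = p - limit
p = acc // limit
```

Transformed code:
p = 38 // 93
handle(32)
acc = m[acc]
print(15)
acc -= 14
height = 13 + 93
if 4 >= acc:
    if m < 4:
        m *= m != 29
        p = acc // height[m]
else:
    m *= m
p = p - 93
p = acc // 93

6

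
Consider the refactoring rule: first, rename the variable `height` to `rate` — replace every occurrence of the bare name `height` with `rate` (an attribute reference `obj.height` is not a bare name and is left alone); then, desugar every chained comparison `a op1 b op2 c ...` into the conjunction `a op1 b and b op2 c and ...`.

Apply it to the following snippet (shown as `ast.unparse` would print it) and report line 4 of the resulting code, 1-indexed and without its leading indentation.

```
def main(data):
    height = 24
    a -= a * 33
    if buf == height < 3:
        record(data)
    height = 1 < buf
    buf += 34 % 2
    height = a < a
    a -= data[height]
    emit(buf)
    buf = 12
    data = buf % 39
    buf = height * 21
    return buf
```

Transformed code:
def main(data):
    rate = 24
    a -= a * 33
    if buf == rate and rate < 3:
        record(data)
    rate = 1 < buf
    buf += 34 % 2
    rate = a < a
    a -= data[rate]
    emit(buf)
    buf = 12
    data = buf % 39
    buf = rate * 21
    return buf

if buf == rate and rate < 3:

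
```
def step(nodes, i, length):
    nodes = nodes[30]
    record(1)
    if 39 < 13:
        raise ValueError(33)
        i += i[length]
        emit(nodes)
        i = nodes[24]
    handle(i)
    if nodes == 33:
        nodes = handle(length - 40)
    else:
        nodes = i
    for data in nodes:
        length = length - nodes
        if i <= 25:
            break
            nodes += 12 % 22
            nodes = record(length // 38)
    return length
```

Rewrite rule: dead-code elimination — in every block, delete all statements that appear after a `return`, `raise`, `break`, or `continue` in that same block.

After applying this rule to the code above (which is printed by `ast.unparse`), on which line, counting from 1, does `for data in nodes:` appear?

Transformed code:
def step(nodes, i, length):
    nodes = nodes[30]
    record(1)
    if 39 < 13:
        raise ValueError(33)
    handle(i)
    if nodes == 33:
        nodes = handle(length - 40)
    else:
        nodes = i
    for data in nodes:
        length = length - nodes
        if i <= 25:
            break
    return length

11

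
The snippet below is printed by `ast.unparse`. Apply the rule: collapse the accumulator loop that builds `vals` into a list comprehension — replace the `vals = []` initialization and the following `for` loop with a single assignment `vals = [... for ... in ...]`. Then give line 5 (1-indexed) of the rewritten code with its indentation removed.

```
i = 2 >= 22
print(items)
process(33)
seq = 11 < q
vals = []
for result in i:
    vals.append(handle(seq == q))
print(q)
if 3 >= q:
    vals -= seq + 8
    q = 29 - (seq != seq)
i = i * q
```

Transformed code:
i = 2 >= 22
print(items)
process(33)
seq = 11 < q
vals = [handle(seq == q) for result in i]
print(q)
if 3 >= q:
    vals -= seq + 8
    q = 29 - (seq != seq)
i = i * q

vals = [handle(seq == q) for result in i]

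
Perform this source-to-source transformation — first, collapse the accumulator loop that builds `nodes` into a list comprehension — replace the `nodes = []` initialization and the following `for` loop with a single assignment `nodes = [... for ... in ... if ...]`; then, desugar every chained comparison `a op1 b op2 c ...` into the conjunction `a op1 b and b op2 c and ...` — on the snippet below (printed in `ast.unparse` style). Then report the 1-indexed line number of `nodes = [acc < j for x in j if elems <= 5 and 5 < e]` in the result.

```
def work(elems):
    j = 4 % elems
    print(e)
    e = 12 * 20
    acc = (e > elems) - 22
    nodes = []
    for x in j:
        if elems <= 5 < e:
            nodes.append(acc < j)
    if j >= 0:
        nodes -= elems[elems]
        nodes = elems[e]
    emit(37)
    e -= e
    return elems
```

Transformed code:
def work(elems):
    j = 4 % elems
    print(e)
    e = 12 * 20
    acc = (e > elems) - 22
    nodes = [acc < j for x in j if elems <= 5 and 5 < e]
    if j >= 0:
        nodes -= elems[elems]
        nodes = elems[e]
    emit(37)
    e -= e
    return elems

6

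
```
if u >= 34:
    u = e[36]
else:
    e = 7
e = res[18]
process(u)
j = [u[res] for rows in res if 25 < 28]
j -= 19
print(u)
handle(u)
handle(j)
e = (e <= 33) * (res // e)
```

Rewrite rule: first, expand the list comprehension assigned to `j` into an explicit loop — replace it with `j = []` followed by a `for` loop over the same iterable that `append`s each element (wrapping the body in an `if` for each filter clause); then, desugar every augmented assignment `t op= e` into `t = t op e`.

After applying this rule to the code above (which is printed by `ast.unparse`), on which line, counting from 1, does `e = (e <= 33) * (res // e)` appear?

Transformed code:
if u >= 34:
    u = e[36]
else:
    e = 7
e = res[18]
process(u)
j = []
for rows in res:
    if 25 < 28:
        j.append(u[res])
j = j - 19
print(u)
handle(u)
handle(j)
e = (e <= 33) * (res // e)

15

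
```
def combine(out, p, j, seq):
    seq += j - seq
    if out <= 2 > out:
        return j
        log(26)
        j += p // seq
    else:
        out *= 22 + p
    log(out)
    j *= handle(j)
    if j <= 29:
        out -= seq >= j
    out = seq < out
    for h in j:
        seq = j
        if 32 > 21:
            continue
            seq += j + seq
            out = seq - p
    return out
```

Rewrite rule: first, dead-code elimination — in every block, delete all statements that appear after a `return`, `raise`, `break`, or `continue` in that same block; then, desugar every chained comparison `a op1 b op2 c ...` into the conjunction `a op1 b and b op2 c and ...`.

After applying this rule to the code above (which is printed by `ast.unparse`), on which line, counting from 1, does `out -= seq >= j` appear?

10

Transformed code:
def combine(out, p, j, seq):
    seq += j - seq
    if out <= 2 and 2 > out:
        return j
    else:
        out *= 22 + p
    log(out)
    j *= handle(j)
    if j <= 29:
        out -= seq >= j
    out = seq < out
    for h in j:
        seq = j
        if 32 > 21:
            continue
    return out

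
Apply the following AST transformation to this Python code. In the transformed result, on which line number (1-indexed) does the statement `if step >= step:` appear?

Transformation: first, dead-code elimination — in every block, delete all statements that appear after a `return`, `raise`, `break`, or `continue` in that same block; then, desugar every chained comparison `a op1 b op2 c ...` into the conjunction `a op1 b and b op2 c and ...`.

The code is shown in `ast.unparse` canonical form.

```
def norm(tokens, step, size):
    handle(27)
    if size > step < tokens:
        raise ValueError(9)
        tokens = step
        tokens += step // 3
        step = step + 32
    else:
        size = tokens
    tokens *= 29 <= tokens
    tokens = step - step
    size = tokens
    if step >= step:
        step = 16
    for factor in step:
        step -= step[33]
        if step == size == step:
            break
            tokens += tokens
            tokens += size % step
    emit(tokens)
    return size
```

Transformed code:
def norm(tokens, step, size):
    handle(27)
    if size > step and step < tokens:
        raise ValueError(9)
    else:
        size = tokens
    tokens *= 29 <= tokens
    tokens = step - step
    size = tokens
    if step >= step:
        step = 16
    for factor in step:
        step -= step[33]
        if step == size and size == step:
            break
    emit(tokens)
    return size

10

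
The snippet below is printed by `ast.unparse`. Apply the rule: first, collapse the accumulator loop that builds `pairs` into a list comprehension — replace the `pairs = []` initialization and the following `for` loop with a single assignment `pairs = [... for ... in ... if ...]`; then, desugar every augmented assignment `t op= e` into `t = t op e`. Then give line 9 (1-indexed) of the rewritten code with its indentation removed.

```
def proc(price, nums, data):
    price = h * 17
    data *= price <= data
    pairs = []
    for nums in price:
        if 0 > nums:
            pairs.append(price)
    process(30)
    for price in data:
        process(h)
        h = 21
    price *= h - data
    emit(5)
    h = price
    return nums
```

price = price * (h - data)

Transformed code:
def proc(price, nums, data):
    price = h * 17
    data = data * (price <= data)
    pairs = [price for nums in price if 0 > nums]
    process(30)
    for price in data:
        process(h)
        h = 21
    price = price * (h - data)
    emit(5)
    h = price
    return nums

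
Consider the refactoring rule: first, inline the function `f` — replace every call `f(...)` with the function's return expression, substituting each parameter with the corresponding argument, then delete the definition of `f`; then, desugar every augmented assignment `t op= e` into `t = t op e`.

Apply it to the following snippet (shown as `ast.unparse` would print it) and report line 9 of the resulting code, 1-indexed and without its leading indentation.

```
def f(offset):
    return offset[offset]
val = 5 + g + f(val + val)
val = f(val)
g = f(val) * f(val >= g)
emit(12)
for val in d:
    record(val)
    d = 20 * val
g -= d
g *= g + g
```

g = g * (g + g)

Transformed code:
val = 5 + g + (val + val)[val + val]
val = val[val]
g = val[val] * (val >= g)[val >= g]
emit(12)
for val in d:
    record(val)
    d = 20 * val
g = g - d
g = g * (g + g)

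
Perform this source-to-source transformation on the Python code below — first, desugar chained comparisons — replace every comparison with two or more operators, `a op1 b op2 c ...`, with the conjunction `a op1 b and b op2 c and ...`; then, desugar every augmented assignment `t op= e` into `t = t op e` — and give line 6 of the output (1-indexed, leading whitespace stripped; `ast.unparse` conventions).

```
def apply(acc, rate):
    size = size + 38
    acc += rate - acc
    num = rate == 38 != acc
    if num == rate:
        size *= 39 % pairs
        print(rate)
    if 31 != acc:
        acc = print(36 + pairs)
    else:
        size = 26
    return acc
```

size = size * (39 % pairs)

Transformed code:
def apply(acc, rate):
    size = size + 38
    acc = acc + (rate - acc)
    num = rate == 38 and 38 != acc
    if num == rate:
        size = size * (39 % pairs)
        print(rate)
    if 31 != acc:
        acc = print(36 + pairs)
    else:
        size = 26
    return acc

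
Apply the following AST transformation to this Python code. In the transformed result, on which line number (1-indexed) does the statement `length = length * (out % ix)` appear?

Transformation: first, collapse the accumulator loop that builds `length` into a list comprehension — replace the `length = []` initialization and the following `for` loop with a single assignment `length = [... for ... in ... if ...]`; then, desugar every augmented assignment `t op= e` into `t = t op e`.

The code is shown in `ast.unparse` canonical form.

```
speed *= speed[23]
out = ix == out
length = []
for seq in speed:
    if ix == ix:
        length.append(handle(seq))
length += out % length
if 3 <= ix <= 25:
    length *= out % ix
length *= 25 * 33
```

6

Transformed code:
speed = speed * speed[23]
out = ix == out
length = [handle(seq) for seq in speed if ix == ix]
length = length + out % length
if 3 <= ix <= 25:
    length = length * (out % ix)
length = length * (25 * 33)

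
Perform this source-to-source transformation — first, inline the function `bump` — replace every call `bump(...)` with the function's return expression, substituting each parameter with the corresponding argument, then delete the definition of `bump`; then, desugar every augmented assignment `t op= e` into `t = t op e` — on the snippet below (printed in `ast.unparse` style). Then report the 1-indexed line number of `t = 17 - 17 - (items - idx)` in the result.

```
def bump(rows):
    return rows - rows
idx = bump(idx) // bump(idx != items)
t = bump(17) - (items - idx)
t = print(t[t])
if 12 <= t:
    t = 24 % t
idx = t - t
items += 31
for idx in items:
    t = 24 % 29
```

Transformed code:
idx = (idx - idx) // ((idx != items) - (idx != items))
t = 17 - 17 - (items - idx)
t = print(t[t])
if 12 <= t:
    t = 24 % t
idx = t - t
items = items + 31
for idx in items:
    t = 24 % 29

2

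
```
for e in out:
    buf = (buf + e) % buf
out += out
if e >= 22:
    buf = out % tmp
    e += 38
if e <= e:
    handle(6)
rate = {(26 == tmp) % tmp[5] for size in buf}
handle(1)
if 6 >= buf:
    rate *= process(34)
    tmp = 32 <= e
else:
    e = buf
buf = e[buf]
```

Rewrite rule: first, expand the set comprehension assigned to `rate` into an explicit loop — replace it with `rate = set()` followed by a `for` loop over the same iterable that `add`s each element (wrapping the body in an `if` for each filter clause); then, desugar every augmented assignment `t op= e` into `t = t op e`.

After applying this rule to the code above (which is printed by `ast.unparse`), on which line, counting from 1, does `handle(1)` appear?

Transformed code:
for e in out:
    buf = (buf + e) % buf
out = out + out
if e >= 22:
    buf = out % tmp
    e = e + 38
if e <= e:
    handle(6)
rate = set()
for size in buf:
    rate.add((26 == tmp) % tmp[5])
handle(1)
if 6 >= buf:
    rate = rate * process(34)
    tmp = 32 <= e
else:
    e = buf
buf = e[buf]

12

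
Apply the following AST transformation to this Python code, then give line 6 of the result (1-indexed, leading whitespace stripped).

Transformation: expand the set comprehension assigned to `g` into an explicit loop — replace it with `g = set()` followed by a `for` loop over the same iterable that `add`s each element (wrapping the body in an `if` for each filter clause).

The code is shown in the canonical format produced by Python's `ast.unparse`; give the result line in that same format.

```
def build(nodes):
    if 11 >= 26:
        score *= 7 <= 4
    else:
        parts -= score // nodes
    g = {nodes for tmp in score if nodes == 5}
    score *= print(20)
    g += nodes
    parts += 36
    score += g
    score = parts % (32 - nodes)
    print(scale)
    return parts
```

Transformed code:
def build(nodes):
    if 11 >= 26:
        score *= 7 <= 4
    else:
        parts -= score // nodes
    g = set()
    for tmp in score:
        if nodes == 5:
            g.add(nodes)
    score *= print(20)
    g += nodes
    parts += 36
    score += g
    score = parts % (32 - nodes)
    print(scale)
    return parts

g = set()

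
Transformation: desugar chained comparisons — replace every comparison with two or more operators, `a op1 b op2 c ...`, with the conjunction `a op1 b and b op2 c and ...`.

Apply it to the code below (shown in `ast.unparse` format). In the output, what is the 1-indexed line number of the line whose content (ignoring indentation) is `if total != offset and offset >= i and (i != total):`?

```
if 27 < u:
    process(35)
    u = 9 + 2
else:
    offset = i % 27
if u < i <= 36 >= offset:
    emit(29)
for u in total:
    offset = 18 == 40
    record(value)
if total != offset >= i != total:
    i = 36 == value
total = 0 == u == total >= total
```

Transformed code:
if 27 < u:
    process(35)
    u = 9 + 2
else:
    offset = i % 27
if u < i and i <= 36 and (36 >= offset):
    emit(29)
for u in total:
    offset = 18 == 40
    record(value)
if total != offset and offset >= i and (i != total):
    i = 36 == value
total = 0 == u and u == total and (total >= total)

11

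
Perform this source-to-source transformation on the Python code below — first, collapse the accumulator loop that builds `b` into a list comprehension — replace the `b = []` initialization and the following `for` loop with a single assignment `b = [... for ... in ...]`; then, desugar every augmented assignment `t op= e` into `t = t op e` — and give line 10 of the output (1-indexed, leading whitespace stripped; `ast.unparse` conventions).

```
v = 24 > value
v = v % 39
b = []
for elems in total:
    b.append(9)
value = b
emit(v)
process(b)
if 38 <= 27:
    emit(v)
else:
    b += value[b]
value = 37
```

b = b + value[b]

Transformed code:
v = 24 > value
v = v % 39
b = [9 for elems in total]
value = b
emit(v)
process(b)
if 38 <= 27:
    emit(v)
else:
    b = b + value[b]
value = 37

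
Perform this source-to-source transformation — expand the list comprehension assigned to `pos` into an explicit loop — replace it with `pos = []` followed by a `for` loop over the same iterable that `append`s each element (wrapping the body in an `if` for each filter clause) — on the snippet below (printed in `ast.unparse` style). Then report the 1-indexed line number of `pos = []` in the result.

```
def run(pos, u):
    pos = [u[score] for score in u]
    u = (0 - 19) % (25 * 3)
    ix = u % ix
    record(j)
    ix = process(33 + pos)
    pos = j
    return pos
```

2

Transformed code:
def run(pos, u):
    pos = []
    for score in u:
        pos.append(u[score])
    u = (0 - 19) % (25 * 3)
    ix = u % ix
    record(j)
    ix = process(33 + pos)
    pos = j
    return pos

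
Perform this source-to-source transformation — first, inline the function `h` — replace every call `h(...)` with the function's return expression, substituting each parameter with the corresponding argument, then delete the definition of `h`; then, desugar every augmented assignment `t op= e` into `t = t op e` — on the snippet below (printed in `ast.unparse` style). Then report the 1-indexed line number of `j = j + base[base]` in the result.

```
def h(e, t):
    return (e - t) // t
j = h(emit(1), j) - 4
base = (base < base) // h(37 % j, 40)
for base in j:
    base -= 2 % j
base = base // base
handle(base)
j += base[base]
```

Transformed code:
j = (emit(1) - j) // j - 4
base = (base < base) // ((37 % j - 40) // 40)
for base in j:
    base = base - 2 % j
base = base // base
handle(base)
j = j + base[base]

7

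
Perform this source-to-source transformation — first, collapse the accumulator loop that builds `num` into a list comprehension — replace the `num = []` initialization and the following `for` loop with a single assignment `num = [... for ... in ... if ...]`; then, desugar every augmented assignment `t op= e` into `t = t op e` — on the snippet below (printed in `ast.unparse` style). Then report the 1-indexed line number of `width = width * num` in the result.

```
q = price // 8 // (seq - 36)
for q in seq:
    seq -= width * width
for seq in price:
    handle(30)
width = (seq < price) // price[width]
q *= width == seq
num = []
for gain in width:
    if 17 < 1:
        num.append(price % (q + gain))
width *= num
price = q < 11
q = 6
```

Transformed code:
q = price // 8 // (seq - 36)
for q in seq:
    seq = seq - width * width
for seq in price:
    handle(30)
width = (seq < price) // price[width]
q = q * (width == seq)
num = [price % (q + gain) for gain in width if 17 < 1]
width = width * num
price = q < 11
q = 6

9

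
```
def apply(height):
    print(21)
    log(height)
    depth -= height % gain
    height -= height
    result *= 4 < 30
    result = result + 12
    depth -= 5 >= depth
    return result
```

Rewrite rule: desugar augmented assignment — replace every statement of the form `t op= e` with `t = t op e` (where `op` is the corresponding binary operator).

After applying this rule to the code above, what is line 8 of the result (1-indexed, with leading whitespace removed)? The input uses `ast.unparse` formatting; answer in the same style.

Transformed code:
def apply(height):
    print(21)
    log(height)
    depth = depth - height % gain
    height = height - height
    result = result * (4 < 30)
    result = result + 12
    depth = depth - (5 >= depth)
    return result

depth = depth - (5 >= depth)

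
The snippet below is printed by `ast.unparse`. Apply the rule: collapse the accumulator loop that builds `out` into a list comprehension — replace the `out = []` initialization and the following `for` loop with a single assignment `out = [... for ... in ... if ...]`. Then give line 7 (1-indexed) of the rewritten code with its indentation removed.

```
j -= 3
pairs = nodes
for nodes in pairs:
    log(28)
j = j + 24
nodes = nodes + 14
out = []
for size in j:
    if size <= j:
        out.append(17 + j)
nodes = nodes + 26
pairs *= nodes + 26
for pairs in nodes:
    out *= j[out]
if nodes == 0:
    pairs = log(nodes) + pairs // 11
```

out = [17 + j for size in j if size <= j]

Transformed code:
j -= 3
pairs = nodes
for nodes in pairs:
    log(28)
j = j + 24
nodes = nodes + 14
out = [17 + j for size in j if size <= j]
nodes = nodes + 26
pairs *= nodes + 26
for pairs in nodes:
    out *= j[out]
if nodes == 0:
    pairs = log(nodes) + pairs // 11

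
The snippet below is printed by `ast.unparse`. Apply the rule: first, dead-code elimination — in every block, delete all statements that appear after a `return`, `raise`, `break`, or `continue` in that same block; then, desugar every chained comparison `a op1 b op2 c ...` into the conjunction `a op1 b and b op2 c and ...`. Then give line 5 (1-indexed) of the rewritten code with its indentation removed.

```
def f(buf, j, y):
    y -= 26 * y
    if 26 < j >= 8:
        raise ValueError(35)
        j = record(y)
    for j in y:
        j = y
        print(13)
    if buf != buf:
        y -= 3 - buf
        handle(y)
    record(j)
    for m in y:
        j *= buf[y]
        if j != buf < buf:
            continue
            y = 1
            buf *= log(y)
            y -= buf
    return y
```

Transformed code:
def f(buf, j, y):
    y -= 26 * y
    if 26 < j and j >= 8:
        raise ValueError(35)
    for j in y:
        j = y
        print(13)
    if buf != buf:
        y -= 3 - buf
        handle(y)
    record(j)
    for m in y:
        j *= buf[y]
        if j != buf and buf < buf:
            continue
    return y

for j in y:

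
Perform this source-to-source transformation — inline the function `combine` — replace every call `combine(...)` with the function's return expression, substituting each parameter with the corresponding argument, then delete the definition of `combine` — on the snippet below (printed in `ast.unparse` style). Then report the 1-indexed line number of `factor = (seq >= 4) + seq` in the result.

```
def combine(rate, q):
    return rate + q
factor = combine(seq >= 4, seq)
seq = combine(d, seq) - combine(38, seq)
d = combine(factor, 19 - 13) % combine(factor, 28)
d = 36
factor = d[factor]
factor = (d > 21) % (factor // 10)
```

1

Transformed code:
factor = (seq >= 4) + seq
seq = d + seq - (38 + seq)
d = (factor + (19 - 13)) % (factor + 28)
d = 36
factor = d[factor]
factor = (d > 21) % (factor // 10)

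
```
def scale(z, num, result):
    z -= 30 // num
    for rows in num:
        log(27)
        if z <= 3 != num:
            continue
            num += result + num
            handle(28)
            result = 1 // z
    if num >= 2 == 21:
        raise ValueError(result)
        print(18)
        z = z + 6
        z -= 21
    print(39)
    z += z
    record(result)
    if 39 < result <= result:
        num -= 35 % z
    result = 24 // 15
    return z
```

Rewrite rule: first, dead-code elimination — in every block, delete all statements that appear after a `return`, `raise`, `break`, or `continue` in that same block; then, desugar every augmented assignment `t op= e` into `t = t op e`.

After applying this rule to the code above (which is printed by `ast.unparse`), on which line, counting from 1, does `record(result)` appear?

Transformed code:
def scale(z, num, result):
    z = z - 30 // num
    for rows in num:
        log(27)
        if z <= 3 != num:
            continue
    if num >= 2 == 21:
        raise ValueError(result)
    print(39)
    z = z + z
    record(result)
    if 39 < result <= result:
        num = num - 35 % z
    result = 24 // 15
    return z

11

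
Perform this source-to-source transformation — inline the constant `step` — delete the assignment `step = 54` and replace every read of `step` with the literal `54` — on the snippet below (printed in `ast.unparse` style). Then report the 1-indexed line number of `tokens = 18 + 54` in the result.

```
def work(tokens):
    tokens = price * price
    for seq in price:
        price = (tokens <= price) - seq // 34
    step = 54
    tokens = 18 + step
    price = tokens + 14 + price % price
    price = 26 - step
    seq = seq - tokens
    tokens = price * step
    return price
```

5

Transformed code:
def work(tokens):
    tokens = price * price
    for seq in price:
        price = (tokens <= price) - seq // 34
    tokens = 18 + 54
    price = tokens + 14 + price % price
    price = 26 - 54
    seq = seq - tokens
    tokens = price * 54
    return price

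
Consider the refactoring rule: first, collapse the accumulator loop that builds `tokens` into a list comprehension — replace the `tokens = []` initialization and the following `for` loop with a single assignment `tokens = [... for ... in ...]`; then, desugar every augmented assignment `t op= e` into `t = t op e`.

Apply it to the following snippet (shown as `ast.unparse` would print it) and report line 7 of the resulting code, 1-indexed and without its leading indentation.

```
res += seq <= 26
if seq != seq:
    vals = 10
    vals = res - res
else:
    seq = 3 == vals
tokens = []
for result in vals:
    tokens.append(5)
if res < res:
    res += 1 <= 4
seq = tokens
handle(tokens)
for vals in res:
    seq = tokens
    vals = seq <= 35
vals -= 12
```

Transformed code:
res = res + (seq <= 26)
if seq != seq:
    vals = 10
    vals = res - res
else:
    seq = 3 == vals
tokens = [5 for result in vals]
if res < res:
    res = res + (1 <= 4)
seq = tokens
handle(tokens)
for vals in res:
    seq = tokens
    vals = seq <= 35
vals = vals - 12

tokens = [5 for result in vals]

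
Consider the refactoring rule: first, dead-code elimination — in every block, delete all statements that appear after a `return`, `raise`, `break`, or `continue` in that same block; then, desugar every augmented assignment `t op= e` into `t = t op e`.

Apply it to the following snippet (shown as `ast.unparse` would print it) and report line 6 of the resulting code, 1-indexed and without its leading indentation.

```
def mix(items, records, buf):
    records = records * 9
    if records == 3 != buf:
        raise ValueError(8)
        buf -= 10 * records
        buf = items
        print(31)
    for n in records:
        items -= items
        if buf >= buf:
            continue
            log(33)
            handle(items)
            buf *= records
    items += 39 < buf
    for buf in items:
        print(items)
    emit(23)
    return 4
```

items = items - items

Transformed code:
def mix(items, records, buf):
    records = records * 9
    if records == 3 != buf:
        raise ValueError(8)
    for n in records:
        items = items - items
        if buf >= buf:
            continue
    items = items + (39 < buf)
    for buf in items:
        print(items)
    emit(23)
    return 4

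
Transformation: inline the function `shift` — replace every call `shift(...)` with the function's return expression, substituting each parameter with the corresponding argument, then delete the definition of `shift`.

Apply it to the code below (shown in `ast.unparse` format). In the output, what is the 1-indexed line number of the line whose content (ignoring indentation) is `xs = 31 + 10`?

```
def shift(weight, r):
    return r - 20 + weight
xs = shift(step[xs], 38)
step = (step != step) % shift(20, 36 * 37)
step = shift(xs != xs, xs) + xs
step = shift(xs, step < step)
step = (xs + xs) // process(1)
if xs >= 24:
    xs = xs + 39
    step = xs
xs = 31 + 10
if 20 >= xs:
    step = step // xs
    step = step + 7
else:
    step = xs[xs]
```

9

Transformed code:
xs = 38 - 20 + step[xs]
step = (step != step) % (36 * 37 - 20 + 20)
step = xs - 20 + (xs != xs) + xs
step = (step < step) - 20 + xs
step = (xs + xs) // process(1)
if xs >= 24:
    xs = xs + 39
    step = xs
xs = 31 + 10
if 20 >= xs:
    step = step // xs
    step = step + 7
else:
    step = xs[xs]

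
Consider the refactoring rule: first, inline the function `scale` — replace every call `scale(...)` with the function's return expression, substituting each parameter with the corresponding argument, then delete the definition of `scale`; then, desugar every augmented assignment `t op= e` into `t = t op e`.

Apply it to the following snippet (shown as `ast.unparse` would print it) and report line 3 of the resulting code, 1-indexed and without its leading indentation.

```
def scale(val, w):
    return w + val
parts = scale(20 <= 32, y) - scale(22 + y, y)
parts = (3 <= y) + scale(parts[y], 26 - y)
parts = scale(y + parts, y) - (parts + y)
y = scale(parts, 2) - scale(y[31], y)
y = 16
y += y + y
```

Transformed code:
parts = y + (20 <= 32) - (y + (22 + y))
parts = (3 <= y) + (26 - y + parts[y])
parts = y + (y + parts) - (parts + y)
y = 2 + parts - (y + y[31])
y = 16
y = y + (y + y)

parts = y + (y + parts) - (parts + y)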